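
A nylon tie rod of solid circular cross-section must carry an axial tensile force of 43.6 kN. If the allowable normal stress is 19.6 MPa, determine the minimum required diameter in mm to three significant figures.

53.2 mm

Required area A ≥ P/σ_allow = 43600/19.6 = 2224 mm².
For a solid circular section, d ≥ √(4A/π) = 53.22 mm.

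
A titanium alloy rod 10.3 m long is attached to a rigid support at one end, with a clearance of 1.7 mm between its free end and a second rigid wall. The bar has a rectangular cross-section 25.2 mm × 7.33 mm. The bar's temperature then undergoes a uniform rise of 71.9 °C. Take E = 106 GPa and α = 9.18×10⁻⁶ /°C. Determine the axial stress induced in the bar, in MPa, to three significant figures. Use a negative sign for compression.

Free thermal expansion αLΔT = 9.18e-6 · 10300 · 71.9 = 6.798 mm.
The walls engage after the gap closes; constrained expansion = 6.798 − 1.7 = 5.098 mm.
The walls impose strain ε = −(5.098)/10300 = -4.9499e-04; σ = Eε = 106000 · -4.9499e-04 = -52.47 MPa.

-52.5 MPa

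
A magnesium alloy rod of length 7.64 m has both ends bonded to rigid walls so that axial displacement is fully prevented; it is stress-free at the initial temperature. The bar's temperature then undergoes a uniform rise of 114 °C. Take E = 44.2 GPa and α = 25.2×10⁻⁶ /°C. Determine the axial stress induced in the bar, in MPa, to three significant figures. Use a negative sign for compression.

Free thermal expansion αLΔT = 25.2e-6 · 7640 · 114 = 21.95 mm.
The walls impose strain ε = −(21.95)/7640 = -2.8728e-03; σ = Eε = 44200 · -2.8728e-03 = -127 MPa.

-127 MPa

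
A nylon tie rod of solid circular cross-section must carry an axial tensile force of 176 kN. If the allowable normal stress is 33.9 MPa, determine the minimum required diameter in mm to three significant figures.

81.3 mm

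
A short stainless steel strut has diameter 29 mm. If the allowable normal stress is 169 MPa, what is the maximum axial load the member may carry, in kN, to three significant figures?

A = 660.5 mm².
P_max = σ_allow · A = 169 · 660.5 = 111600 N = 111.6 kN.

112 kN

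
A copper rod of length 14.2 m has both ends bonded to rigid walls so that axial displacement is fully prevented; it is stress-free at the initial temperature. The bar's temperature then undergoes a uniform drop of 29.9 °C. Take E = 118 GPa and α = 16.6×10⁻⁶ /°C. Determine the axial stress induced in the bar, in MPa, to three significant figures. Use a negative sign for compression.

58.6 MPa

Free thermal expansion αLΔT = 16.6e-6 · 14200 · -29.9 = -7.048 mm.
The walls impose strain ε = −(-7.048)/14200 = 4.9634e-04; σ = Eε = 118000 · 4.9634e-04 = 58.57 MPa.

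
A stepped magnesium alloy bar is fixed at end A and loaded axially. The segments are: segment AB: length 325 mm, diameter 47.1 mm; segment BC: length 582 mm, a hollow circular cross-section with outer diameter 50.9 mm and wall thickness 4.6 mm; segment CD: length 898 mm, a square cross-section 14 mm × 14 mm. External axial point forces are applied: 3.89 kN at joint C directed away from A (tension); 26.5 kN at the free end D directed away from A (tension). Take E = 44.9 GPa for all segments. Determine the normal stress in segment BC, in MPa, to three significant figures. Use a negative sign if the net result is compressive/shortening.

Internal axial forces (sectioning from the free end, tension +): N_CD = 26.5 kN, N_BC = 30.39 kN, N_AB = 30.39 kN.
A_BC = 669.1 mm².
σ_BC = N_BC/A_BC = 30390/669.1 = 45.42 MPa.

45.4 MPa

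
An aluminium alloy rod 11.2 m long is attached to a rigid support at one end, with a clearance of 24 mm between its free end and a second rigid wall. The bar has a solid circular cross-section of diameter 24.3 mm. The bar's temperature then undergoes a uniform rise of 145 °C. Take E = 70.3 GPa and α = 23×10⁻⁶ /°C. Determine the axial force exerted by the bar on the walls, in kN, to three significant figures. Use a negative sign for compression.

Free thermal expansion αLΔT = 23e-6 · 11200 · 145 = 37.35 mm.
The walls engage after the gap closes; constrained expansion = 37.35 − 24 = 13.35 mm.
The walls impose strain ε = −(13.35)/11200 = -1.1921e-03; σ = Eε = 70300 · -1.1921e-03 = -83.81 MPa.
Wall reaction R = σ·A = -83.81·463.8 = -38870 N = -38.87 kN.

-38.9 kN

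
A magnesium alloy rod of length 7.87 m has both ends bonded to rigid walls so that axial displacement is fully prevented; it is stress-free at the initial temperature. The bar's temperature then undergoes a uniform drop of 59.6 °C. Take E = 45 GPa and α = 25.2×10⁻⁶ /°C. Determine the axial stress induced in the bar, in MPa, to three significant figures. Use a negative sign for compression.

Free thermal expansion αLΔT = 25.2e-6 · 7870 · -59.6 = -11.82 mm.
The walls impose strain ε = −(-11.82)/7870 = 1.5019e-03; σ = Eε = 45000 · 1.5019e-03 = 67.59 MPa.

67.6 MPa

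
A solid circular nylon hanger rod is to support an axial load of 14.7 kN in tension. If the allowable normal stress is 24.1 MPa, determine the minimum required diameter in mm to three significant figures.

27.9 mm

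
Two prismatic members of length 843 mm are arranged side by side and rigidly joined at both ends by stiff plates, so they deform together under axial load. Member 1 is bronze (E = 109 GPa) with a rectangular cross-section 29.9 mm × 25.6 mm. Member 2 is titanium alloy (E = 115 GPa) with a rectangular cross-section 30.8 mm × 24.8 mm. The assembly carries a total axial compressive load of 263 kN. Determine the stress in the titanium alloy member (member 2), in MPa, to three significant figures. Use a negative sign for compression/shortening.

A_1 = 765.4 mm².
A_2 = 763.8 mm².
Equal strain + equilibrium ⇒ each member carries load in proportion to AE: A₁E₁ = 83430000 N, A₂E₂ = 87840000 N, ΣAE = 171300000 N.
σ₂ = P·E₂/ΣAE = -263000·115000/171300000 = -176.6 MPa.

-177 MPa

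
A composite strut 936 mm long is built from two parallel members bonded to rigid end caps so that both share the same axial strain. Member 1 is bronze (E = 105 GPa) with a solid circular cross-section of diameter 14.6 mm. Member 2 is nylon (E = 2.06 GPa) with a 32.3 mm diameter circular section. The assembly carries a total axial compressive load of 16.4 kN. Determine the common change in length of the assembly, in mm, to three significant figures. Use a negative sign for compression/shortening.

A_1 = 167.4 mm².
A_2 = 819.4 mm².
Equal strain + equilibrium ⇒ each member carries load in proportion to AE: A₁E₁ = 17580000 N, A₂E₂ = 1688000 N, ΣAE = 19270000 N.
δ = PL/ΣAE = -16400·936/19270000 = -0.7967 mm.

-0.797 mm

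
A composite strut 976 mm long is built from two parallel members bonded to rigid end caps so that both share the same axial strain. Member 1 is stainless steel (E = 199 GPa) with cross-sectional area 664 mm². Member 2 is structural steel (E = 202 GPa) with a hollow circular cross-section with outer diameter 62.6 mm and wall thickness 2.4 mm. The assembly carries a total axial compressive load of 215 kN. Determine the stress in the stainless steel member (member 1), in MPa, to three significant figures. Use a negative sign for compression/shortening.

-191 MPa

A_2 = 453.9 mm².
Equal strain + equilibrium ⇒ each member carries load in proportion to AE: A₁E₁ = 132100000 N, A₂E₂ = 91690000 N, ΣAE = 223800000 N.
σ₁ = P·E₁/ΣAE = -215000·199000/223800000 = -191.2 MPa.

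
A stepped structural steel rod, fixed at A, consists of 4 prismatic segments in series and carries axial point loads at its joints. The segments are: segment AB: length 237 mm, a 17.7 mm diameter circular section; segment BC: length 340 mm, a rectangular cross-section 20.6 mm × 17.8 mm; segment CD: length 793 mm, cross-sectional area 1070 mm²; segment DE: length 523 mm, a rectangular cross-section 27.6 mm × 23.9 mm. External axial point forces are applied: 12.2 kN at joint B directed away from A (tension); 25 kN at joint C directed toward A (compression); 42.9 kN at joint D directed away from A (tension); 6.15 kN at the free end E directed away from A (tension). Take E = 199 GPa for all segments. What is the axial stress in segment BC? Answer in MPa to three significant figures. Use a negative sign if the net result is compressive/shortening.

65.6 MPa

Internal axial forces (sectioning from the free end, tension +): N_DE = 6.15 kN, N_CD = 49.05 kN, N_BC = 24.05 kN, N_AB = 36.25 kN.
A_BC = 366.7 mm².
σ_BC = N_BC/A_BC = 24050/366.7 = 65.59 MPa.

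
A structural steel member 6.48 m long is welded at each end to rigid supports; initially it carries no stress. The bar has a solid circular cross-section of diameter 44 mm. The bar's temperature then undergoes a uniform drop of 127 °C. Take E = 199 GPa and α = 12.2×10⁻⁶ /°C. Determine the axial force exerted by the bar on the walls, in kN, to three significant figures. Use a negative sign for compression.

469 kN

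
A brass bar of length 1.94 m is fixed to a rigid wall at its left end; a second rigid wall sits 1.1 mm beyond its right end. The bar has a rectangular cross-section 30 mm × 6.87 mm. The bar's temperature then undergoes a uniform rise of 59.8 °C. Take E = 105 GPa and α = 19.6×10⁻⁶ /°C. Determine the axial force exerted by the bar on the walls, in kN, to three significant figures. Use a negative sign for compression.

Free thermal expansion αLΔT = 19.6e-6 · 1940 · 59.8 = 2.274 mm.
The walls engage after the gap closes; constrained expansion = 2.274 − 1.1 = 1.174 mm.
The walls impose strain ε = −(1.174)/1940 = -6.0507e-04; σ = Eε = 105000 · -6.0507e-04 = -63.53 MPa.
Wall reaction R = σ·A = -63.53·206.1 = -13090 N = -13.09 kN.

-13.1 kN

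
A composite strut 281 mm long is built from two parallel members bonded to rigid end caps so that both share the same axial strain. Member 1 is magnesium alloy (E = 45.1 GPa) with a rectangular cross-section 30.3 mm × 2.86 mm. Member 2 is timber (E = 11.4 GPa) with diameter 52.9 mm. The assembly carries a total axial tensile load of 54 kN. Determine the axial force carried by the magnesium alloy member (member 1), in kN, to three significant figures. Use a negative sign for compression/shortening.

7.29 kN

A_1 = 86.66 mm².
A_2 = 2198 mm².
Equal strain + equilibrium ⇒ each member carries load in proportion to AE: A₁E₁ = 3908000 N, A₂E₂ = 25060000 N, ΣAE = 28960000 N.
F₁ = P·A₁E₁/ΣAE = 54000·3908000/28960000 = 7287 N.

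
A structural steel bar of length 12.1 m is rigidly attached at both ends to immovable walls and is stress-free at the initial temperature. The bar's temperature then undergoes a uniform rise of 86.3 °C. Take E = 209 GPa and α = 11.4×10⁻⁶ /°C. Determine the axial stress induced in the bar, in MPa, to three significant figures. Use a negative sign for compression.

-206 MPa

Free thermal expansion αLΔT = 11.4e-6 · 12100 · 86.3 = 11.9 mm.
The walls impose strain ε = −(11.9)/12100 = -9.8382e-04; σ = Eε = 209000 · -9.8382e-04 = -205.6 MPa.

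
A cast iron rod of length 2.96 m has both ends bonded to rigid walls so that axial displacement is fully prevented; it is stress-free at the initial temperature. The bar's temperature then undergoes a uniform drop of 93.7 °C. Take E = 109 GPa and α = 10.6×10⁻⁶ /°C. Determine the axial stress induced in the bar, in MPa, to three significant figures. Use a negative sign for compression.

Free thermal expansion αLΔT = 10.6e-6 · 2960 · -93.7 = -2.94 mm.
The walls impose strain ε = −(-2.94)/2960 = 9.9322e-04; σ = Eε = 109000 · 9.9322e-04 = 108.3 MPa.

108 MPa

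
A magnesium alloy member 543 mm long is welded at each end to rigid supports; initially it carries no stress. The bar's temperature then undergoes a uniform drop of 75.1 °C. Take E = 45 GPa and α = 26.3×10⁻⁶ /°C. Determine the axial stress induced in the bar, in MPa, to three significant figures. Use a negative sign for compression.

88.9 MPa

Free thermal expansion αLΔT = 26.3e-6 · 543 · -75.1 = -1.072 mm.
The walls impose strain ε = −(-1.072)/543 = 1.9751e-03; σ = Eε = 45000 · 1.9751e-03 = 88.88 MPa.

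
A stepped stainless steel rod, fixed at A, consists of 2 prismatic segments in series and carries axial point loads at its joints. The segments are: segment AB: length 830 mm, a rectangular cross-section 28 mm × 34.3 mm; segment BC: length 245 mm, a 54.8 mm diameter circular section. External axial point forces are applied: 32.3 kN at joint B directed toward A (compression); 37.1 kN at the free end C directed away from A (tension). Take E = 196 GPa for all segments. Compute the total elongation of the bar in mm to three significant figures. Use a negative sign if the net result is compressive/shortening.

0.0408 mm

Internal axial forces (sectioning from the free end, tension +): N_BC = 37.1 kN, N_AB = 4.8 kN.
A_AB = 960.4 mm².
A_BC = 2359 mm².
δ_AB = 4800·830/(960.4·196000) = 0.02116 mm
δ_BC = 37100·245/(2359·196000) = 0.01966 mm
δ = Σδ_i = 0.04083 mm.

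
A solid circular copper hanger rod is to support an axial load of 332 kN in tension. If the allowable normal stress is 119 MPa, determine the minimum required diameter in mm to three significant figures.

59.6 mm

Required area A ≥ P/σ_allow = 332000/119 = 2790 mm².
For a solid circular section, d ≥ √(4A/π) = 59.6 mm.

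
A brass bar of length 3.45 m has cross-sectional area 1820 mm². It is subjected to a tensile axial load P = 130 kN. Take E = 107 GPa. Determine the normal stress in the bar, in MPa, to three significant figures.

σ = N/A = 130000/1820 = 71.43 MPa.

71.4 MPa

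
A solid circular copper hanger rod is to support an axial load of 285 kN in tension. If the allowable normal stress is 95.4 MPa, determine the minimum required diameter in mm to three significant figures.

61.7 mm

Required area A ≥ P/σ_allow = 285000/95.4 = 2987 mm².
For a solid circular section, d ≥ √(4A/π) = 61.67 mm.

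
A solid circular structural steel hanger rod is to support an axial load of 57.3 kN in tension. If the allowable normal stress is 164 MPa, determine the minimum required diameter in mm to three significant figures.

21.1 mm

Required area A ≥ P/σ_allow = 57300/164 = 349.4 mm².
For a solid circular section, d ≥ √(4A/π) = 21.09 mm.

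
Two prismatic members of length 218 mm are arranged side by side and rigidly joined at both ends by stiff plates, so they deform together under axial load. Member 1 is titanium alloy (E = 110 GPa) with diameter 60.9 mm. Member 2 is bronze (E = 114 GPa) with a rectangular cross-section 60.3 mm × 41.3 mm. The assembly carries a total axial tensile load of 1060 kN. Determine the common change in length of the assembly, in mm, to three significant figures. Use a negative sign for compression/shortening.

A_1 = 2913 mm².
A_2 = 2490 mm².
Equal strain + equilibrium ⇒ each member carries load in proportion to AE: A₁E₁ = 320400000 N, A₂E₂ = 283900000 N, ΣAE = 604300000 N.
δ = PL/ΣAE = 1060000·218/604300000 = 0.3824 mm.

0.382 mm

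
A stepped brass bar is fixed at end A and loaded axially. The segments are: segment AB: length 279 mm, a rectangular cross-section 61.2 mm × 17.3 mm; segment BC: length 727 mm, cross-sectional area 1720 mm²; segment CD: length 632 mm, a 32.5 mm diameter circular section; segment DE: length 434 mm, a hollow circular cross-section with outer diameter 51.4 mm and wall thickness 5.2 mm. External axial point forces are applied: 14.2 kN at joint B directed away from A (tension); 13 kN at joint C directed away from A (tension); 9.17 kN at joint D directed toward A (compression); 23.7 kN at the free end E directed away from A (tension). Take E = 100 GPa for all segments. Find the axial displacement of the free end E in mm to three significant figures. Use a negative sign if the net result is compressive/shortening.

Internal axial forces (sectioning from the free end, tension +): N_DE = 23.7 kN, N_CD = 14.53 kN, N_BC = 27.53 kN, N_AB = 41.73 kN.
A_AB = 1059 mm².
A_CD = 829.6 mm².
A_DE = 754.7 mm².
δ_AB = 41730·279/(1059·100000) = 0.11 mm
δ_BC = 27530·727/(1720·100000) = 0.1164 mm
δ_CD = 14530·632/(829.6·100000) = 0.1107 mm
δ_DE = 23700·434/(754.7·100000) = 0.1363 mm
δ = Σδ_i = 0.4733 mm.

0.473 mm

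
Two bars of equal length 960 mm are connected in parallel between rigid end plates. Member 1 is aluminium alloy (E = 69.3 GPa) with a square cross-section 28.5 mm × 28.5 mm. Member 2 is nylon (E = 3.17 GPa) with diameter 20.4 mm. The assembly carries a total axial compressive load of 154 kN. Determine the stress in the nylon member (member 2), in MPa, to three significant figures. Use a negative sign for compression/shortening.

-8.52 MPa

A_1 = 812.2 mm².
A_2 = 326.9 mm².
Equal strain + equilibrium ⇒ each member carries load in proportion to AE: A₁E₁ = 56290000 N, A₂E₂ = 1036000 N, ΣAE = 57330000 N.
σ₂ = P·E₂/ΣAE = -154000·3170/57330000 = -8.516 MPa.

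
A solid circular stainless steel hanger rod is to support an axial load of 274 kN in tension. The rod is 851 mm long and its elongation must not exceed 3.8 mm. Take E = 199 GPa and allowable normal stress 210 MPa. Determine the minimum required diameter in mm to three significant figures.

Required area A ≥ P/σ_allow = 274000/210 = 1305 mm².
For a solid circular section, d ≥ √(4A/π) = 40.76 mm.
Elongation limit: A ≥ PL/(Eδ_allow) = 274000·851/(199000·3.8) = 308.3 mm² ⇒ d ≥ 19.81 mm.
The stress limit governs.

40.8 mm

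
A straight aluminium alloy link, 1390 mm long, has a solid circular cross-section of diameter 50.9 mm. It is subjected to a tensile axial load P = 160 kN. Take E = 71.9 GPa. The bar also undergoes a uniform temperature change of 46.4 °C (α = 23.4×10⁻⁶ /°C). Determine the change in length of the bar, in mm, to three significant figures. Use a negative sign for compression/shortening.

A = 2035 mm².
δ_mech = NL/(AE) = 160000·1390/(2035·71900) = 1.52 mm.
δ_thermal = αLΔT = 23.4e-6·1390·46.4 = 1.509 mm.
δ = δ_mech + δ_thermal = 3.029 mm.

3.03 mm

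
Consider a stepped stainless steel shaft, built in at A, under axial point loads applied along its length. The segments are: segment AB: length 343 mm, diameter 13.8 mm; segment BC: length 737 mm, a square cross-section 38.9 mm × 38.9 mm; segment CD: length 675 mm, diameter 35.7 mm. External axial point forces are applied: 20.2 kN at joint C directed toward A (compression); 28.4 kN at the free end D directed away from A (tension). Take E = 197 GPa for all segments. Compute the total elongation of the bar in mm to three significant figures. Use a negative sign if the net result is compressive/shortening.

Internal axial forces (sectioning from the free end, tension +): N_CD = 28.4 kN, N_BC = 8.2 kN, N_AB = 8.2 kN.
A_AB = 149.6 mm².
A_BC = 1513 mm².
A_CD = 1001 mm².
δ_AB = 8200·343/(149.6·197000) = 0.09545 mm
δ_BC = 8200·737/(1513·197000) = 0.02027 mm
δ_CD = 28400·675/(1001·197000) = 0.09721 mm
δ = Σδ_i = 0.2129 mm.

0.213 mm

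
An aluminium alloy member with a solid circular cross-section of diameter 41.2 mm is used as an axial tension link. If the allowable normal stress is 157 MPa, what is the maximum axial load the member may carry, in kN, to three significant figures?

209 kN

A = 1333 mm².
P_max = σ_allow · A = 157 · 1333 = 209300 N = 209.3 kN.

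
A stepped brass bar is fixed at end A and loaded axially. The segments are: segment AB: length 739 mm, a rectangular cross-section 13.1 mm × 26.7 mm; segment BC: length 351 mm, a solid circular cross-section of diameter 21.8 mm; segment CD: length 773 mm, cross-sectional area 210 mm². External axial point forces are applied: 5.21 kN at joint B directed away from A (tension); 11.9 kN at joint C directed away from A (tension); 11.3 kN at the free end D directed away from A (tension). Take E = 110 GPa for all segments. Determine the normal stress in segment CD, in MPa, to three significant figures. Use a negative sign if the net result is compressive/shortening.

53.8 MPa

Internal axial forces (sectioning from the free end, tension +): N_CD = 11.3 kN, N_BC = 23.2 kN, N_AB = 28.41 kN.
σ_CD = N_CD/A_CD = 11300/210 = 53.81 MPa.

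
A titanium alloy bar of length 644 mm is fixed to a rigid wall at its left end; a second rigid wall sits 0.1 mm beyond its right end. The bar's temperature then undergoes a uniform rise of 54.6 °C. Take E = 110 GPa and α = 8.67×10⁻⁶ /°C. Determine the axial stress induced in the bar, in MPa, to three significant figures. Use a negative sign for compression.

-35.0 MPa

Free thermal expansion αLΔT = 8.67e-6 · 644 · 54.6 = 0.3049 mm.
The walls engage after the gap closes; constrained expansion = 0.3049 − 0.1 = 0.2049 mm.
The walls impose strain ε = −(0.2049)/644 = -3.1810e-04; σ = Eε = 110000 · -3.1810e-04 = -34.99 MPa.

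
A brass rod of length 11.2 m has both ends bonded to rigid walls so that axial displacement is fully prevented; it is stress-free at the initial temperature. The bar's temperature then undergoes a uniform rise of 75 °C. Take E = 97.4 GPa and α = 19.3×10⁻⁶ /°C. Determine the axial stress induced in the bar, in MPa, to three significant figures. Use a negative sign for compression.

Free thermal expansion αLΔT = 19.3e-6 · 11200 · 75 = 16.21 mm.
The walls impose strain ε = −(16.21)/11200 = -1.4475e-03; σ = Eε = 97400 · -1.4475e-03 = -141 MPa.

-141 MPa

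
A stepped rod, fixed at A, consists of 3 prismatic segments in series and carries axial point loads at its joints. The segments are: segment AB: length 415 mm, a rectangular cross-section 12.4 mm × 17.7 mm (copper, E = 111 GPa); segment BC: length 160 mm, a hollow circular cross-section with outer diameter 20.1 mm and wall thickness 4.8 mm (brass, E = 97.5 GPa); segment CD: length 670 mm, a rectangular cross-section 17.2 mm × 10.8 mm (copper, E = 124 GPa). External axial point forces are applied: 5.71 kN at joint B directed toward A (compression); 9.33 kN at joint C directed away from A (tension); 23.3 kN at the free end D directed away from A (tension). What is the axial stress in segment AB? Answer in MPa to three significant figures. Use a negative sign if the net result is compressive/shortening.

123 MPa

Internal axial forces (sectioning from the free end, tension +): N_CD = 23.3 kN, N_BC = 32.63 kN, N_AB = 26.92 kN.
A_AB = 219.5 mm².
σ_AB = N_AB/A_AB = 26920/219.5 = 122.7 MPa.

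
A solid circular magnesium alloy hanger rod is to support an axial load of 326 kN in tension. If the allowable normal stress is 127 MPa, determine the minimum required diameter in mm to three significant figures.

Required area A ≥ P/σ_allow = 326000/127 = 2567 mm².
For a solid circular section, d ≥ √(4A/π) = 57.17 mm.

57.2 mm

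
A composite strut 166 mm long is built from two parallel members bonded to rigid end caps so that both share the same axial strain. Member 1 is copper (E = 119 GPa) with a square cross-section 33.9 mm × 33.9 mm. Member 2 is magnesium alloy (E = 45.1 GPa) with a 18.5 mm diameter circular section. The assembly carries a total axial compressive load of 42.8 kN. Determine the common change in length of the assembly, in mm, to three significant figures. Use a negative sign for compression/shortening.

A_1 = 1149 mm².
A_2 = 268.8 mm².
Equal strain + equilibrium ⇒ each member carries load in proportion to AE: A₁E₁ = 136800000 N, A₂E₂ = 12120000 N, ΣAE = 148900000 N.
δ = PL/ΣAE = -42800·166/148900000 = -0.04772 mm.

-0.0477 mm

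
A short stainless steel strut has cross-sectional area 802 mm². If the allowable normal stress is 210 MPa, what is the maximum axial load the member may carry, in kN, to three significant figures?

P_max = σ_allow · A = 210 · 802 = 168400 N = 168.4 kN.

168 kN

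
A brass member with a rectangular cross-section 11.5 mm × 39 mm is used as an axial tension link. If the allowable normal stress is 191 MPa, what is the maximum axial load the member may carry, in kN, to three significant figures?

A = 448.5 mm².
P_max = σ_allow · A = 191 · 448.5 = 85660 N = 85.66 kN.

85.7 kN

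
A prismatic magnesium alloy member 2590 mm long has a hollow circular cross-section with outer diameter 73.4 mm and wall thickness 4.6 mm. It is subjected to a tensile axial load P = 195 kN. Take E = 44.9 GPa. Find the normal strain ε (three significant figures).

A = 994.3 mm².
σ = N/A = 196.1 MPa; ε = σ/E = 196.1/44900 = 4.368e-03.

0.00437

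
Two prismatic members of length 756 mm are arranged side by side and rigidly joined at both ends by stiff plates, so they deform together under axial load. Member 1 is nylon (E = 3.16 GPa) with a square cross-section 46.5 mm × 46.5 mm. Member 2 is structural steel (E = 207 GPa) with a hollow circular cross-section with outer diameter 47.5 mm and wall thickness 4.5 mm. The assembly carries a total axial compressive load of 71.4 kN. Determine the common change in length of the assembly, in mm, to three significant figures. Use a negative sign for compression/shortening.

-0.407 mm

A_1 = 2162 mm².
A_2 = 607.9 mm².
Equal strain + equilibrium ⇒ each member carries load in proportion to AE: A₁E₁ = 6833000 N, A₂E₂ = 125800000 N, ΣAE = 132700000 N.
δ = PL/ΣAE = -71400·756/132700000 = -0.4069 mm.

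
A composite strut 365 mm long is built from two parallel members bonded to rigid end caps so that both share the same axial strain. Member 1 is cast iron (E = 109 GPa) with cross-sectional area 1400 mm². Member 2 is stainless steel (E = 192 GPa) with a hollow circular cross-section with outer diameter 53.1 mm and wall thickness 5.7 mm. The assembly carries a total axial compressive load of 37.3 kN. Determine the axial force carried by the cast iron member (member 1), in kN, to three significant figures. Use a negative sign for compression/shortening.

-18.0 kN

A_2 = 848.8 mm².
Equal strain + equilibrium ⇒ each member carries load in proportion to AE: A₁E₁ = 152600000 N, A₂E₂ = 163000000 N, ΣAE = 315600000 N.
F₁ = P·A₁E₁/ΣAE = -37300·152600000/315600000 = -18040 N.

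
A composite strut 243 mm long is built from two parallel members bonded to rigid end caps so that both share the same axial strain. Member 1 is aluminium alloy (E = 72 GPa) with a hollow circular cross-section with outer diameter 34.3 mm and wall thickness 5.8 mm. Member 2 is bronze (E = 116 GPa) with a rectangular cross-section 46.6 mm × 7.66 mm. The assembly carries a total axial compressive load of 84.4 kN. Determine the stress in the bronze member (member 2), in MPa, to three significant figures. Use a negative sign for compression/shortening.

-124 MPa

A_1 = 519.3 mm².
A_2 = 357 mm².
Equal strain + equilibrium ⇒ each member carries load in proportion to AE: A₁E₁ = 37390000 N, A₂E₂ = 41410000 N, ΣAE = 78800000 N.
σ₂ = P·E₂/ΣAE = -84400·116000/78800000 = -124.2 MPa.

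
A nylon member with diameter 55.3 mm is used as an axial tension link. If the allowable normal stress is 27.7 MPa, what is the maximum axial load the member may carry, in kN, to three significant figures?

A = 2402 mm².
P_max = σ_allow · A = 27.7 · 2402 = 66530 N = 66.53 kN.

66.5 kN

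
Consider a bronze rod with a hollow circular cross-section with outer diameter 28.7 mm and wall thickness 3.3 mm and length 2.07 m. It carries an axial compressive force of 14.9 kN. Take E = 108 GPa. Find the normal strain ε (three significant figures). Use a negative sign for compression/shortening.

-5.24e-04

A = 263.3 mm².
σ = N/A = -56.58 MPa; ε = σ/E = -56.58/108000 = -5.239e-04.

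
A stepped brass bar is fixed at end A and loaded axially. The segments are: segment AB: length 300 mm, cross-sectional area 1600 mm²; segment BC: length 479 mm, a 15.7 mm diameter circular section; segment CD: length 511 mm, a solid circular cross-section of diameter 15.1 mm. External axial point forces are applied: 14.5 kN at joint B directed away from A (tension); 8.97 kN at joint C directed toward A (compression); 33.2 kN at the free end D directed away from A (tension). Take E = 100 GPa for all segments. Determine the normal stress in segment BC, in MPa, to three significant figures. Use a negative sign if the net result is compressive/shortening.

125 MPa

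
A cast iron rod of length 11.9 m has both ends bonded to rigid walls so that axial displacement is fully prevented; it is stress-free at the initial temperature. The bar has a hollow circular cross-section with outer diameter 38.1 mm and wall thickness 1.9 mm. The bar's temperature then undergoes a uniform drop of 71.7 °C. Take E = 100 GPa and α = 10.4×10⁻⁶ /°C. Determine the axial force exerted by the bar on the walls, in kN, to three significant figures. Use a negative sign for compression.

Free thermal expansion αLΔT = 10.4e-6 · 11900 · -71.7 = -8.874 mm.
The walls impose strain ε = −(-8.874)/11900 = 7.4568e-04; σ = Eε = 100000 · 7.4568e-04 = 74.57 MPa.
Wall reaction R = σ·A = 74.57·216.1 = 16110 N = 16.11 kN.

16.1 kN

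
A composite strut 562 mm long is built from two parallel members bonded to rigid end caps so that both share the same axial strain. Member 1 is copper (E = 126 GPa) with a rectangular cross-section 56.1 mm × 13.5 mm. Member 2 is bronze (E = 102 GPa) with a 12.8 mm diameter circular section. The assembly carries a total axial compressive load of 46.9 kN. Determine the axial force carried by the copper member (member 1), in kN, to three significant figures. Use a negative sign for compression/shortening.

A_1 = 757.4 mm².
A_2 = 128.7 mm².
Equal strain + equilibrium ⇒ each member carries load in proportion to AE: A₁E₁ = 95430000 N, A₂E₂ = 13130000 N, ΣAE = 108600000 N.
F₁ = P·A₁E₁/ΣAE = -46900·95430000/108600000 = -41230 N.

-41.2 kN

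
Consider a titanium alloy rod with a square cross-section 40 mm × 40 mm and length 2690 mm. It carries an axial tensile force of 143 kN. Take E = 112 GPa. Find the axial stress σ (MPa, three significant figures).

89.4 MPa

A = 1600 mm².
σ = N/A = 143000/1600 = 89.38 MPa.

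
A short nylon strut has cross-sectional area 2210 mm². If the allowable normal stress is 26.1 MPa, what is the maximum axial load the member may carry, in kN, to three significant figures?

P_max = σ_allow · A = 26.1 · 2210 = 57680 N = 57.68 kN.

57.7 kN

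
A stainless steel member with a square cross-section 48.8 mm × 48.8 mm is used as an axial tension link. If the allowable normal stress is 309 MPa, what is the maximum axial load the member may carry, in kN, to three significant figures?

A = 2381 mm².
P_max = σ_allow · A = 309 · 2381 = 735900 N = 735.9 kN.

736 kN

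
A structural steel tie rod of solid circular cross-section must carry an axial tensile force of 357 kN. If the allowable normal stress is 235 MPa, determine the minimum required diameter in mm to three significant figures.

44.0 mm

Required area A ≥ P/σ_allow = 357000/235 = 1519 mm².
For a solid circular section, d ≥ √(4A/π) = 43.98 mm.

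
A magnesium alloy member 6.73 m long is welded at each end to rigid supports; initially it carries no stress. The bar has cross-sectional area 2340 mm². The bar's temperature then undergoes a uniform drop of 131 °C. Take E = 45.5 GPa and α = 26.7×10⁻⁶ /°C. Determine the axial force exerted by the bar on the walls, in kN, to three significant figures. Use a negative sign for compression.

Free thermal expansion αLΔT = 26.7e-6 · 6730 · -131 = -23.54 mm.
The walls impose strain ε = −(-23.54)/6730 = 3.4977e-03; σ = Eε = 45500 · 3.4977e-03 = 159.1 MPa.
Wall reaction R = σ·A = 159.1·2340 = 372400 N = 372.4 kN.

372 kN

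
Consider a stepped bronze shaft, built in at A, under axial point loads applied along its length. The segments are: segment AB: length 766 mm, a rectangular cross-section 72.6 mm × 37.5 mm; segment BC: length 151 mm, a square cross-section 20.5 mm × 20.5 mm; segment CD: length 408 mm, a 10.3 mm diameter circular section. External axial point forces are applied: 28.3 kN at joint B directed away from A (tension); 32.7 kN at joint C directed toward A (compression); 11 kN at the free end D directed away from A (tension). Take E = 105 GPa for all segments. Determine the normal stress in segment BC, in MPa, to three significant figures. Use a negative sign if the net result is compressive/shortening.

Internal axial forces (sectioning from the free end, tension +): N_CD = 11 kN, N_BC = -21.7 kN, N_AB = 6.6 kN.
A_BC = 420.2 mm².
σ_BC = N_BC/A_BC = -21700/420.2 = -51.64 MPa.

-51.6 MPa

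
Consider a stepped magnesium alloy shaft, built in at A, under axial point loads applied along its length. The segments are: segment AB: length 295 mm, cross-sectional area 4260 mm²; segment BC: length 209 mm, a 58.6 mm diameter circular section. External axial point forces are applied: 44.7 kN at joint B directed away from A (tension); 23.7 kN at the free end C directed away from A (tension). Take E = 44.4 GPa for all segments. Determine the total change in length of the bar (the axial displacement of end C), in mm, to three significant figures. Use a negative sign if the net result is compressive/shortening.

Internal axial forces (sectioning from the free end, tension +): N_BC = 23.7 kN, N_AB = 68.4 kN.
A_BC = 2697 mm².
δ_AB = 68400·295/(4260·44400) = 0.1067 mm
δ_BC = 23700·209/(2697·44400) = 0.04136 mm
δ = Σδ_i = 0.148 mm.

0.148 mm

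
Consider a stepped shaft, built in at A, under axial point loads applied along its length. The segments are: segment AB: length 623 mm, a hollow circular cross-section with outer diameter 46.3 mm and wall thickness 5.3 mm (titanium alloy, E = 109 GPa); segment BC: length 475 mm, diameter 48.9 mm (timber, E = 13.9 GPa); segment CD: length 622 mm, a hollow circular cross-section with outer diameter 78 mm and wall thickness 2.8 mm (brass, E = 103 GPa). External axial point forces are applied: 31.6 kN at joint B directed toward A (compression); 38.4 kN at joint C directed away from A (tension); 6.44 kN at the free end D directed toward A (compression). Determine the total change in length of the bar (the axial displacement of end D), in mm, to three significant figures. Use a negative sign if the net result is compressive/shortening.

Internal axial forces (sectioning from the free end, tension +): N_CD = -6.44 kN, N_BC = 31.96 kN, N_AB = 0.36 kN.
A_AB = 682.7 mm².
A_BC = 1878 mm².
A_CD = 661.5 mm².
δ_AB = 360·623/(682.7·109000) = 0.003014 mm
δ_BC = 31960·475/(1878·13900) = 0.5815 mm
δ_CD = -6440·622/(661.5·103000) = -0.05879 mm
δ = Σδ_i = 0.5258 mm.

0.526 mm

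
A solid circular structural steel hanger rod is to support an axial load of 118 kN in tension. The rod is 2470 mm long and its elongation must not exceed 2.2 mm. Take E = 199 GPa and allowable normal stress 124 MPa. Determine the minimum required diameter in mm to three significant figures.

34.8 mm

Required area A ≥ P/σ_allow = 118000/124 = 951.6 mm².
For a solid circular section, d ≥ √(4A/π) = 34.81 mm.
Elongation limit: A ≥ PL/(Eδ_allow) = 118000·2470/(199000·2.2) = 665.7 mm² ⇒ d ≥ 29.11 mm.
The stress limit governs.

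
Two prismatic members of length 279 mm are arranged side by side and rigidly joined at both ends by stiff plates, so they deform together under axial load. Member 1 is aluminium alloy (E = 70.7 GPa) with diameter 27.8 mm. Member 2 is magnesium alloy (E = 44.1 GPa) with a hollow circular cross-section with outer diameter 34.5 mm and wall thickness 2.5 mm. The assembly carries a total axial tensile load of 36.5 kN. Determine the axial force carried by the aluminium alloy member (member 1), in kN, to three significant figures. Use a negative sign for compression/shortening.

29.0 kN

A_1 = 607 mm².
A_2 = 251.3 mm².
Equal strain + equilibrium ⇒ each member carries load in proportion to AE: A₁E₁ = 42910000 N, A₂E₂ = 11080000 N, ΣAE = 54000000 N.
F₁ = P·A₁E₁/ΣAE = 36500·42910000/54000000 = 29010 N.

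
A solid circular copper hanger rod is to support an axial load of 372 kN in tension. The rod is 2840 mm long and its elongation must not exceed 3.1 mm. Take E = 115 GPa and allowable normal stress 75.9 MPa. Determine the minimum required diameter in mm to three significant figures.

Required area A ≥ P/σ_allow = 372000/75.9 = 4901 mm².
For a solid circular section, d ≥ √(4A/π) = 79 mm.
Elongation limit: A ≥ PL/(Eδ_allow) = 372000·2840/(115000·3.1) = 2963 mm² ⇒ d ≥ 61.43 mm.
The stress limit governs.

79.0 mm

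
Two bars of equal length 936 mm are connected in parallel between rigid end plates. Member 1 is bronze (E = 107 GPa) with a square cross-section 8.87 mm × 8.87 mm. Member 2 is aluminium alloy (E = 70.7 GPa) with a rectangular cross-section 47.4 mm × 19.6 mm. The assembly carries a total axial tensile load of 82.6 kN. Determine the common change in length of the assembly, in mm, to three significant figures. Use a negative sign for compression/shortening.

1.04 mm

A_1 = 78.68 mm².
A_2 = 929 mm².
Equal strain + equilibrium ⇒ each member carries load in proportion to AE: A₁E₁ = 8418000 N, A₂E₂ = 65680000 N, ΣAE = 74100000 N.
δ = PL/ΣAE = 82600·936/74100000 = 1.043 mm.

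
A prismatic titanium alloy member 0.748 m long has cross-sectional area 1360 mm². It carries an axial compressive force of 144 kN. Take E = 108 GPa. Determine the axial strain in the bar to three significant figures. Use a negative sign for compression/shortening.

-9.80e-04

σ = N/A = -105.9 MPa; ε = σ/E = -105.9/108000 = -9.804e-04.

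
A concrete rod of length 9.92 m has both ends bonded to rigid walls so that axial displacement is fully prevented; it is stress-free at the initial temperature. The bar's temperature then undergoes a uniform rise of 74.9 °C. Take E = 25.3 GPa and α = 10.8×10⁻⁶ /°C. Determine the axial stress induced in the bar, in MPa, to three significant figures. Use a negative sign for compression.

Free thermal expansion αLΔT = 10.8e-6 · 9920 · 74.9 = 8.024 mm.
The walls impose strain ε = −(8.024)/9920 = -8.0892e-04; σ = Eε = 25300 · -8.0892e-04 = -20.47 MPa.

-20.5 MPa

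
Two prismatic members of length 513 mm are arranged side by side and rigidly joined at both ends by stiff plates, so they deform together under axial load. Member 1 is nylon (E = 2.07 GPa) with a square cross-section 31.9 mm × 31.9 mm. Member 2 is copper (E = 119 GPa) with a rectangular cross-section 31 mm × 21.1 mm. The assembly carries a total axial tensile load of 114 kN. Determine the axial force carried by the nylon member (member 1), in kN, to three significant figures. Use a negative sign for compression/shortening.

3.00 kN

A_1 = 1018 mm².
A_2 = 654.1 mm².
Equal strain + equilibrium ⇒ each member carries load in proportion to AE: A₁E₁ = 2106000 N, A₂E₂ = 77840000 N, ΣAE = 79940000 N.
F₁ = P·A₁E₁/ΣAE = 114000·2106000/79940000 = 3004 N.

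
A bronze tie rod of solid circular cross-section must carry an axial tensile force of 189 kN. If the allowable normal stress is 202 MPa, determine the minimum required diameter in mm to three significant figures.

Required area A ≥ P/σ_allow = 189000/202 = 935.6 mm².
For a solid circular section, d ≥ √(4A/π) = 34.52 mm.

34.5 mm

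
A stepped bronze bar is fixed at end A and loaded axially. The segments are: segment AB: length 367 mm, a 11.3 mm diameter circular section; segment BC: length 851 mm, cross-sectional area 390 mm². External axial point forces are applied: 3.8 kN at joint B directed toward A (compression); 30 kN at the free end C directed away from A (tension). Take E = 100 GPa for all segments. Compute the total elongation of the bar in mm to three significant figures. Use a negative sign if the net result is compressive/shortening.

1.61 mm

Internal axial forces (sectioning from the free end, tension +): N_BC = 30 kN, N_AB = 26.2 kN.
A_AB = 100.3 mm².
δ_AB = 26200·367/(100.3·100000) = 0.9588 mm
δ_BC = 30000·851/(390·100000) = 0.6546 mm
δ = Σδ_i = 1.613 mm.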